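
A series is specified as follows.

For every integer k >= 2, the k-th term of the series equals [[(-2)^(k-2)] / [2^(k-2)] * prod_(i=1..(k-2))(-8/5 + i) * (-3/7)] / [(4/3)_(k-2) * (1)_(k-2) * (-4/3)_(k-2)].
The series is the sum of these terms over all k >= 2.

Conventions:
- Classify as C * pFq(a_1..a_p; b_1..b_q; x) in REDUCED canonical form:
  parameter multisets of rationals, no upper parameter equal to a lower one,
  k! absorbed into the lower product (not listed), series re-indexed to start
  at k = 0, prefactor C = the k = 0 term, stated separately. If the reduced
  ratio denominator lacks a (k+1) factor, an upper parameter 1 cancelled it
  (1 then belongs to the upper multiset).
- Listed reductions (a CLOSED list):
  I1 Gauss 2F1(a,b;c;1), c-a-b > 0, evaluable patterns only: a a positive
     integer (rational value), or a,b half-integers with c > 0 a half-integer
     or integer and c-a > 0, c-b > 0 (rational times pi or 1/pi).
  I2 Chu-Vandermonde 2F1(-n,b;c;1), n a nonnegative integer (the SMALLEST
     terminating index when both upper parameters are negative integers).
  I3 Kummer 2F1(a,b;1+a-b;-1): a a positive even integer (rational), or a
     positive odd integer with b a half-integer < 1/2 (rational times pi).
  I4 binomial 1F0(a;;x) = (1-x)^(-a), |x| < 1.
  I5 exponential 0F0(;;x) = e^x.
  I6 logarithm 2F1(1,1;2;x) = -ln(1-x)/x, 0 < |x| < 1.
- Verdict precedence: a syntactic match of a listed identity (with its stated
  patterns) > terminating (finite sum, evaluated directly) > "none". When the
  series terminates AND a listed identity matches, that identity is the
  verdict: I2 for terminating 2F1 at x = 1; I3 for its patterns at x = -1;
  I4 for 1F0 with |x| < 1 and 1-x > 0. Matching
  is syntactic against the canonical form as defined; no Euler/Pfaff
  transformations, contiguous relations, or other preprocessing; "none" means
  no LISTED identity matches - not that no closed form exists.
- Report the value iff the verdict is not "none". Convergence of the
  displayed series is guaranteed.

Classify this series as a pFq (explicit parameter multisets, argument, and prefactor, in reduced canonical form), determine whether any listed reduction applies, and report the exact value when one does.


x = -1 here; the reduced form reads 1F2, upper {-3/5}, lower {-4/3, 4/3}, C = -3/7. Verdict: none - this 1F2 at x = -1 matches no listed pattern, and upper {-3/5} holds no stopper.

Structural cue: from the first term -3/7: the running product (prefactor -3/7) telescopes to a rising factorial.
Term ratio: r(k) = (-1) * (k-3/5) / [(k-4/3) (k+4/3) (k+1)] - rational in k. x = (-1); t_0 = -3/7; negate the roots.


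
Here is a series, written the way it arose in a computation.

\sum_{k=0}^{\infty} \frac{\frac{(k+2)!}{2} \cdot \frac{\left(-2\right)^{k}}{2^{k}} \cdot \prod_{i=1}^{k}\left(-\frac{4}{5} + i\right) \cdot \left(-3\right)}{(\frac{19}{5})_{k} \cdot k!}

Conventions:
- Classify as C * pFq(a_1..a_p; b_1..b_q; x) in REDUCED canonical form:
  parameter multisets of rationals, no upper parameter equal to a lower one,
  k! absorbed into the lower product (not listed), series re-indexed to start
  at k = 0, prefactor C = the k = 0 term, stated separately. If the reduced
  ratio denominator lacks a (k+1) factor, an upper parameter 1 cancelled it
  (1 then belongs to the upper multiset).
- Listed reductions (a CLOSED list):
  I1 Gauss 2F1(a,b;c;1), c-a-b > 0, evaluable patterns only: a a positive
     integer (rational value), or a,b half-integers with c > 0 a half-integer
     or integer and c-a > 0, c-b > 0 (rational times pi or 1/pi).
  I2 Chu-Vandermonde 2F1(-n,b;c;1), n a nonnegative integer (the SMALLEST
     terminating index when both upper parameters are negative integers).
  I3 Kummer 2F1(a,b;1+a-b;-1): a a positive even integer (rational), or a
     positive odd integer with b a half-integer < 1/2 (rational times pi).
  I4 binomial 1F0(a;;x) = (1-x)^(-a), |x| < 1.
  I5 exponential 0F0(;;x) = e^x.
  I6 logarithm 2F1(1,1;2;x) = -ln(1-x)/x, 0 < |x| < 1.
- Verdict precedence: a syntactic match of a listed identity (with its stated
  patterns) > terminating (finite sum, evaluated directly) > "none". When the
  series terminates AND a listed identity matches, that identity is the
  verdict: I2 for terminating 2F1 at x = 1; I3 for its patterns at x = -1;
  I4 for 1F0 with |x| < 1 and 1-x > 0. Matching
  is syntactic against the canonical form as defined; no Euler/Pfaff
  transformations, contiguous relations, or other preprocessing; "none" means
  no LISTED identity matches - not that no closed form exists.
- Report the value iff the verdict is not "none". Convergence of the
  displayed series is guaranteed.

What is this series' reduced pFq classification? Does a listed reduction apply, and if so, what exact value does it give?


Classification (C = -3): 2F1 with upper {\frac{1}{5}, 3}, lower {\frac{19}{5}}, argument x = -1. Verdict: none - this 2F1 at x = -1 matches no listed pattern, and upper {\frac{1}{5}, 3} holds no stopper.

Key step: t_0 being -3, the running product (C = -3, x = -1) telescopes to a rising factorial.
Consecutive-term ratio: r(k) = -1 * (k+\frac{1}{5}) (k+3) / [(k+\frac{19}{5}) (k+1)] - rational in k. x = -1; t_0 = -3; negate the roots.


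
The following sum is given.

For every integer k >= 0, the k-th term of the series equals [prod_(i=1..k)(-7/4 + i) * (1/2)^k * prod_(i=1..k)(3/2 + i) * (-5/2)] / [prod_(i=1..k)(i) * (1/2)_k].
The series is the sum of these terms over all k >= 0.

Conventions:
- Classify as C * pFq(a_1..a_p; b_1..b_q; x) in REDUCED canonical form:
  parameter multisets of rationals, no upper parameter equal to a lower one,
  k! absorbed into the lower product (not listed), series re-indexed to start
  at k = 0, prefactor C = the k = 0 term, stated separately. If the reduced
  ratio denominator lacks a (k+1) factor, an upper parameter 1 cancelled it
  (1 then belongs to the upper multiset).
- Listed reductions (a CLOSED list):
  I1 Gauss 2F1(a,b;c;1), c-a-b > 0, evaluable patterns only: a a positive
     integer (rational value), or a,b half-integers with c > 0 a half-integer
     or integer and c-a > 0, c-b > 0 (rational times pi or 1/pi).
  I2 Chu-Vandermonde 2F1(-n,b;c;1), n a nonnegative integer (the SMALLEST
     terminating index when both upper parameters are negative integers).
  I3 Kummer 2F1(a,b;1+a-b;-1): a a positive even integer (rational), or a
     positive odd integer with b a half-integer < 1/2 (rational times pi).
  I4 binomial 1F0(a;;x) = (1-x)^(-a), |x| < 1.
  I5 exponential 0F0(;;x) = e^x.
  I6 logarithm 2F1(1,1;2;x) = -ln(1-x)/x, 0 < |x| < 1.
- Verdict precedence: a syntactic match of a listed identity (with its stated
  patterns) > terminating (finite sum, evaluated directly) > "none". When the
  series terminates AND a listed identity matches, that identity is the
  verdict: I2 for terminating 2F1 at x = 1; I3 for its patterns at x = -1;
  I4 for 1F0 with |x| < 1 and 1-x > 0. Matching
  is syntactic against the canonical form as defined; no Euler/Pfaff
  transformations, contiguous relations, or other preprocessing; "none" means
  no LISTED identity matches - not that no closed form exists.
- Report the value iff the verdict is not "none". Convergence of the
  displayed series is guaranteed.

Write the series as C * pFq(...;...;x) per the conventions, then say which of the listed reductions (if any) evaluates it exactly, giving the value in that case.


Reduced: x = 1/2, 2F1, upper = {-3/4, 5/2}, lower = {1/2}, C = -5/2. Verdict: none - this 2F1 at x = 1/2 matches no listed pattern, and upper {-3/4, 5/2} holds no stopper.

First insight: with t_0 = -5/2, the running product (prefactor -5/2) telescopes to a rising factorial.
Term ratio: r(k) = (1/2) * (k-3/4) (k+5/2) / [(k+1/2) (k+1)] - rational; roots negated = parameters, x = (1/2), C = -5/2.


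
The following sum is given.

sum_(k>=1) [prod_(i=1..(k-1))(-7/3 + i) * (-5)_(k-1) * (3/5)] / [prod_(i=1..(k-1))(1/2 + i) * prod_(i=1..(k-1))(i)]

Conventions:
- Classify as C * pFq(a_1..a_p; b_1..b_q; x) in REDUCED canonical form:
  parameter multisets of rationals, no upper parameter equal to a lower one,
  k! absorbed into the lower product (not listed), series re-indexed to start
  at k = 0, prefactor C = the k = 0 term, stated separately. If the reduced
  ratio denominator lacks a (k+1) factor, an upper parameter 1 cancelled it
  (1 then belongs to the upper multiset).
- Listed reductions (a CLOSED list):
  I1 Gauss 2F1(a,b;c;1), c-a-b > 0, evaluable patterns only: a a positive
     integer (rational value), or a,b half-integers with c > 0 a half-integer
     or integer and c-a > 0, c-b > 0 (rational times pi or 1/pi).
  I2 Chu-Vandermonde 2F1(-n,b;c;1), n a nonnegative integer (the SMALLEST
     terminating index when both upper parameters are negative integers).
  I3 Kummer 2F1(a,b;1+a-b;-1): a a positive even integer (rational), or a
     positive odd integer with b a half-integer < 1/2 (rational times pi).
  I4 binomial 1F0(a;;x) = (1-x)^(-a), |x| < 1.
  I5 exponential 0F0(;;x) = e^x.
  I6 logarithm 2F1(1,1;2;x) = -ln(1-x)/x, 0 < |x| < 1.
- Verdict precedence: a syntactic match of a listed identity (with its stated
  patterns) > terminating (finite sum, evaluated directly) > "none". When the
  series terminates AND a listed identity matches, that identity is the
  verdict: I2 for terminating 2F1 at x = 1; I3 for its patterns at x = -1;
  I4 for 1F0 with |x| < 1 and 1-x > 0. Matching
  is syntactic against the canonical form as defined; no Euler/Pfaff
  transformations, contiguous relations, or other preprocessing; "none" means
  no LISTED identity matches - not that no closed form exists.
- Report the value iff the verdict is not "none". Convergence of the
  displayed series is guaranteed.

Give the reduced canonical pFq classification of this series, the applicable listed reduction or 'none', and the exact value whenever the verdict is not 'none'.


Reduced: x = 1, 2F1, upper = {-5, -4/3}, lower = {3/2}, C = 3/5. Verdict: the Chu-Vandermonde identity I2 matches (terminating 2F1 at x = 1 with n = 5, b = -4/3, c = 3/2). Hence: 464899/120285.

First insight: x = 1 and the product of the first k integers (prefactor 3/5) is k!.
Ratio: r(k) = 1 * (k-5) (k-4/3) / [(k+3/2) (k+1)] - rational in k, leading ratio 1; with t_0 = 3/5, classification follows.


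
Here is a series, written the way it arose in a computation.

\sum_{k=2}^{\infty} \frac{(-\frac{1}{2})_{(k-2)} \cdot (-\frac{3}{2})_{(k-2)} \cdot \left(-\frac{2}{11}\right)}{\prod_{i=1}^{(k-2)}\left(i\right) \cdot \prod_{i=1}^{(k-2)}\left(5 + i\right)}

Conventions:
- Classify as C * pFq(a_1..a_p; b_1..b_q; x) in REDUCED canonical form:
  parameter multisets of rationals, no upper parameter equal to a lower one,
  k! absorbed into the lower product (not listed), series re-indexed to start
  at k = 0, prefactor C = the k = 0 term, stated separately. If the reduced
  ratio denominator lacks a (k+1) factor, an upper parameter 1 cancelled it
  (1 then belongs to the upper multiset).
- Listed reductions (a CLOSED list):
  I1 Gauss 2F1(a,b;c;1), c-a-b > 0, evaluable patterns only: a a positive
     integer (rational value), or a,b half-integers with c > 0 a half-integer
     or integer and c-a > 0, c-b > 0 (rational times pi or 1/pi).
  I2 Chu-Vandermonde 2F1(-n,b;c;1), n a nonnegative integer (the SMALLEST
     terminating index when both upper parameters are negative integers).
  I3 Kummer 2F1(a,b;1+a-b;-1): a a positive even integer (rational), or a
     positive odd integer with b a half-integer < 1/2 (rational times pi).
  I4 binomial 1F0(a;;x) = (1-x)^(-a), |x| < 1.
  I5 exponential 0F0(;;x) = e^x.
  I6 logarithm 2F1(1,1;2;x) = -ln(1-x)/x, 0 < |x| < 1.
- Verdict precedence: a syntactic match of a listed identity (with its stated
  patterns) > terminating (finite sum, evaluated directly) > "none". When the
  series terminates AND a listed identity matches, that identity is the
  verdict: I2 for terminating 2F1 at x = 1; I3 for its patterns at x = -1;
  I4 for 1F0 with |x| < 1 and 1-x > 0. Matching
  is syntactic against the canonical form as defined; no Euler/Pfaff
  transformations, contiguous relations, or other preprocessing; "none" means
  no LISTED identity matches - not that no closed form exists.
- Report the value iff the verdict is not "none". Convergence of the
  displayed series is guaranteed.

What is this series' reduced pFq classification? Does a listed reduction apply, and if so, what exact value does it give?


This is -\frac{2}{11} * 2F1(-\frac{3}{2}, -\frac{1}{2}; 6; 1) in reduced canonical form. Verdict: this is Gauss (I1, half-integer pattern) (x = 1; upper {-\frac{3}{2}, -\frac{1}{2}} half-integers, c = 6 in the evaluable pattern). Sum: \left(-\frac{2097152}{3270267}\right) / \pi.

Key step: from the first term -\frac{2}{11}: the product of the first k integers (prefactor -2/11) is k!.
Term ratio: r(k) = 1 * (k-\frac{3}{2}) (k-\frac{1}{2}) / [(k+6) (k+1)] - rational; roots negated = parameters, x = 1, C = -\frac{2}{11}.


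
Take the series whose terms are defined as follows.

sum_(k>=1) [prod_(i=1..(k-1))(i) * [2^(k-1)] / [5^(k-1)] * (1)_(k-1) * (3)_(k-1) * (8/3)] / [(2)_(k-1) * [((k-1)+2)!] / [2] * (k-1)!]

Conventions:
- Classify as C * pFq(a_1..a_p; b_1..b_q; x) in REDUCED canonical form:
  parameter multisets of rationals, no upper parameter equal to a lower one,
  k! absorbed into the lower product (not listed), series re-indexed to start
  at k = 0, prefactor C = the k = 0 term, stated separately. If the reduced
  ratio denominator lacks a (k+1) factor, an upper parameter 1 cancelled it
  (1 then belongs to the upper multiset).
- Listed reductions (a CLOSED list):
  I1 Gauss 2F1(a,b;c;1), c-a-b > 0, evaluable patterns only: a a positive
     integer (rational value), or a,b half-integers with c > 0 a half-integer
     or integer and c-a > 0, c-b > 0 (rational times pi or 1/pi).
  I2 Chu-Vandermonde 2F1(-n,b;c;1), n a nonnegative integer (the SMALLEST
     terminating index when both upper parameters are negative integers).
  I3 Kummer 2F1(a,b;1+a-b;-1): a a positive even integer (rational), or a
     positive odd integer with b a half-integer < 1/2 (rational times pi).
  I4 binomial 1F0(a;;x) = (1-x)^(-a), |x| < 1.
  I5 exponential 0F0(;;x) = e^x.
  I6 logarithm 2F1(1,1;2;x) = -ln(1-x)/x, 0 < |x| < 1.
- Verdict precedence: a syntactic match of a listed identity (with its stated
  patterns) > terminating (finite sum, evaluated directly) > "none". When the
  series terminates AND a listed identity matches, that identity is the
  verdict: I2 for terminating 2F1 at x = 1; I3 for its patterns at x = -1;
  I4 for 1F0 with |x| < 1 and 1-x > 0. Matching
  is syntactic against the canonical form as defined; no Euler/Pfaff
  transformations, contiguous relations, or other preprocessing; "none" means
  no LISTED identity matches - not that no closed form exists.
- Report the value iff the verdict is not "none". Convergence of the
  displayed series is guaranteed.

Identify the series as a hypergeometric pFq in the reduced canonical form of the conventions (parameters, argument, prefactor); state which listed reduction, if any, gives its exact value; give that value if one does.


Prefactor 8/3, argument 2/5: 2F1 with upper {1, 1} over lower {2}. Verdict (x = 2/5): logarithm (I6) applies (the logarithm: parameters (1,1;2), x = 2/5). Exact value: (-20/3) * ln(3/5).

The tell: x = (2/5) and the running product (C = 8/3) telescopes to a rising factorial.
Consecutive-term ratio: r(k) = (2/5) * (k+1) (k+1) / [(k+2) (k+1)] - rational; roots negated = parameters, x = (2/5), C = 8/3.


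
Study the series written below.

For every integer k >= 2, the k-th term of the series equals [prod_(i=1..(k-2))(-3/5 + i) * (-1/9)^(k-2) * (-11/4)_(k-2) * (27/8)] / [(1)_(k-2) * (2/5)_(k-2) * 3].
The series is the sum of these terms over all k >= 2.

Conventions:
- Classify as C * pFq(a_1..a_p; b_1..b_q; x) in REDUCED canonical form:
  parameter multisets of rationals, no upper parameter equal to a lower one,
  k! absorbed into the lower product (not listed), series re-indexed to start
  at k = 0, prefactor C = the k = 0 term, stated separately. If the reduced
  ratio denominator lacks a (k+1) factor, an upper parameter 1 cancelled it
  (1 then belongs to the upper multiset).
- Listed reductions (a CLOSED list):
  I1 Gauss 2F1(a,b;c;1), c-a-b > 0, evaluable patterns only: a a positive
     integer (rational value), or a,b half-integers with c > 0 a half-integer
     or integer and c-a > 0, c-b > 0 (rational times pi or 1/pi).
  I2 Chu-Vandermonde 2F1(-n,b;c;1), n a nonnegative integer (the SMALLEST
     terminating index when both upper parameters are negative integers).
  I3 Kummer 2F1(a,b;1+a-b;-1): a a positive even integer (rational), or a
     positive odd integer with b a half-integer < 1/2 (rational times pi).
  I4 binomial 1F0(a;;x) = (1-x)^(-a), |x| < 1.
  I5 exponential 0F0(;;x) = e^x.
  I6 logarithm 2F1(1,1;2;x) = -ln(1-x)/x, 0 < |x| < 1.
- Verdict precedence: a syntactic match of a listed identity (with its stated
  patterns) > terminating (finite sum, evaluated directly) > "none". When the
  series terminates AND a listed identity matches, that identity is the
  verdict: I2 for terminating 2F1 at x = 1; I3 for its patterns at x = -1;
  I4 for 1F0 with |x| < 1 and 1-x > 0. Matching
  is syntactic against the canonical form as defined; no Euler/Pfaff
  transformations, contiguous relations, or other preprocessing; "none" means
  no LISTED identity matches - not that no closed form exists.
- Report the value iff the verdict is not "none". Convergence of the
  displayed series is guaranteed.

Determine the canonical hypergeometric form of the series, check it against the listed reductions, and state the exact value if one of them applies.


At argument -1/9: a 1F0 with upper {-11/4}, lower {-}, scaled by C = 9/8. Verdict: the binomial series (I4) fires (the 1F0 binomial series: exponent 11/4, x = -1/9). Sum: (9/8) * (10/9)^(11/4).

The tell: from the first term 9/8: (1)_k (prefactor 9/8) is k! itself.
Step ratio: r(k) = (-1/9) * (k-11/4) / [(k+1)] - rational in k, leading ratio (-1/9); with t_0 = 9/8, classification follows.


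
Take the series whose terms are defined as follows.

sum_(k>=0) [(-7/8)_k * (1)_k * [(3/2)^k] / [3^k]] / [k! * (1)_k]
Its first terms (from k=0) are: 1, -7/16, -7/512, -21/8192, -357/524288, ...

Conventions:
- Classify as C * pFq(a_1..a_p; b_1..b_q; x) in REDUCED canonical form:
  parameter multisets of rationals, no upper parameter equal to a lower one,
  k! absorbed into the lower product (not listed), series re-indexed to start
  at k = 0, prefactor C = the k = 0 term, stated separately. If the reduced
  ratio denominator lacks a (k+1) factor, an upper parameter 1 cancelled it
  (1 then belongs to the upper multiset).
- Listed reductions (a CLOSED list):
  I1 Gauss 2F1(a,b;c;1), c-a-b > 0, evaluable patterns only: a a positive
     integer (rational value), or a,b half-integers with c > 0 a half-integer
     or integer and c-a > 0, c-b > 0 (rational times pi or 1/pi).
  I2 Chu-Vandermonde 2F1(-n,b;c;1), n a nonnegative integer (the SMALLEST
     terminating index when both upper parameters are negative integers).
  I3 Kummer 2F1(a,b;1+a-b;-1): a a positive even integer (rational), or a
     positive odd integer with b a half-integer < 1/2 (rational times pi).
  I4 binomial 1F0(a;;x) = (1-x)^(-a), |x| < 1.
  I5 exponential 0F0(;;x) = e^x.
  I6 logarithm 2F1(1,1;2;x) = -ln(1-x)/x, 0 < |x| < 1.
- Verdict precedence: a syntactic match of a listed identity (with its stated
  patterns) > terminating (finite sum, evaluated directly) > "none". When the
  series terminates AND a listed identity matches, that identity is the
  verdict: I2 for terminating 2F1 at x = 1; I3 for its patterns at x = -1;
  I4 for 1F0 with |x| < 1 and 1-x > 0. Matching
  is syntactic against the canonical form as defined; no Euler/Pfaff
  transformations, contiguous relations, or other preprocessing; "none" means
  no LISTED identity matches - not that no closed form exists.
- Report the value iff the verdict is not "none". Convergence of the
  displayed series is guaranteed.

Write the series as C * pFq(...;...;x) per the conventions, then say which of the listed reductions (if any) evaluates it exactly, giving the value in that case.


The series (x = 1/2) is 1F0: upper {-7/8}, lower {-}, prefactor 1. Verdict: this is binomial (I4) (the 1F0 binomial series: exponent 7/8, x = 1/2). Hence: (1/2)^(7/8).

Key step: t_0 being 1, the two k-th powers (prefactor 1) combine into one argument.
Step ratio: r(k) = (1/2) * (k-7/8) / [(k+1)] ; factor over Q: parameters, x = (1/2), and C = 1.


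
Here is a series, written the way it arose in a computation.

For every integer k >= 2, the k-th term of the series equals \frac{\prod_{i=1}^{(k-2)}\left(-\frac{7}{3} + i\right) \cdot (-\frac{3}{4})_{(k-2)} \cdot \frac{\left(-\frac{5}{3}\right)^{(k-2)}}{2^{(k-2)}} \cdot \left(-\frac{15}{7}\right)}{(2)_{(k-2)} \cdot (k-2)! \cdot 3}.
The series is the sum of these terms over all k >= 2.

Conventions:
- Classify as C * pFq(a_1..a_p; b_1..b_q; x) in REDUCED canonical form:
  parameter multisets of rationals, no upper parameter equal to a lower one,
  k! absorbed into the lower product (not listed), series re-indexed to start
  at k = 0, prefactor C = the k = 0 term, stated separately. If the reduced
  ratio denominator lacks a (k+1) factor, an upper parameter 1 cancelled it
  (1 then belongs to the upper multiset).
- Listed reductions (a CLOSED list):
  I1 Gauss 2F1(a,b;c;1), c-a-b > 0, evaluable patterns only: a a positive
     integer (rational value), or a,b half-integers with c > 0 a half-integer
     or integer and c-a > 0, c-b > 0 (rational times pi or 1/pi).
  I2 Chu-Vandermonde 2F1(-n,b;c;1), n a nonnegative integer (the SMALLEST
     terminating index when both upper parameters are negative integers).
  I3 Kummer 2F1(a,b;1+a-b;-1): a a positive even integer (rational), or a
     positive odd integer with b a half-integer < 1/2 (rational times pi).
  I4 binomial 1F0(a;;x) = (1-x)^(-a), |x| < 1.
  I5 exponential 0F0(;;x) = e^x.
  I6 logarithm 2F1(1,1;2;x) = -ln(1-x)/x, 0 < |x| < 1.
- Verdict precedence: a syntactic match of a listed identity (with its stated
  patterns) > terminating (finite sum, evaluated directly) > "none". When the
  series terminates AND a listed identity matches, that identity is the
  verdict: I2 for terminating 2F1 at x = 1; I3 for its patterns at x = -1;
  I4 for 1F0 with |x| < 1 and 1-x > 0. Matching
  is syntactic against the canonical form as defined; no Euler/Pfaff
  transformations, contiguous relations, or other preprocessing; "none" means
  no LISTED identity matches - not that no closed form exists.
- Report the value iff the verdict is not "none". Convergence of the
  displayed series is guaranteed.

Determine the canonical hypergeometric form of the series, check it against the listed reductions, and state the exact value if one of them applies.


Classification (C = -\frac{5}{7}): 2F1 with upper {-\frac{4}{3}, -\frac{3}{4}}, lower {2}, argument x = -\frac{5}{6}. Verdict: none (x = -\frac{5}{6}): each listed identity misses the multisets {-\frac{4}{3}, -\frac{3}{4}} ; {2}.

First insight: from the first term -\frac{5}{7}: the running product (C = -5/7) telescopes to a rising factorial.
Step ratio: r(k) = -\frac{5}{6} * (k-\frac{4}{3}) (k-\frac{3}{4}) / [(k+2) (k+1)] - poly over poly, x = -\frac{5}{6} from leading terms; C = -\frac{5}{7} at k = 0.


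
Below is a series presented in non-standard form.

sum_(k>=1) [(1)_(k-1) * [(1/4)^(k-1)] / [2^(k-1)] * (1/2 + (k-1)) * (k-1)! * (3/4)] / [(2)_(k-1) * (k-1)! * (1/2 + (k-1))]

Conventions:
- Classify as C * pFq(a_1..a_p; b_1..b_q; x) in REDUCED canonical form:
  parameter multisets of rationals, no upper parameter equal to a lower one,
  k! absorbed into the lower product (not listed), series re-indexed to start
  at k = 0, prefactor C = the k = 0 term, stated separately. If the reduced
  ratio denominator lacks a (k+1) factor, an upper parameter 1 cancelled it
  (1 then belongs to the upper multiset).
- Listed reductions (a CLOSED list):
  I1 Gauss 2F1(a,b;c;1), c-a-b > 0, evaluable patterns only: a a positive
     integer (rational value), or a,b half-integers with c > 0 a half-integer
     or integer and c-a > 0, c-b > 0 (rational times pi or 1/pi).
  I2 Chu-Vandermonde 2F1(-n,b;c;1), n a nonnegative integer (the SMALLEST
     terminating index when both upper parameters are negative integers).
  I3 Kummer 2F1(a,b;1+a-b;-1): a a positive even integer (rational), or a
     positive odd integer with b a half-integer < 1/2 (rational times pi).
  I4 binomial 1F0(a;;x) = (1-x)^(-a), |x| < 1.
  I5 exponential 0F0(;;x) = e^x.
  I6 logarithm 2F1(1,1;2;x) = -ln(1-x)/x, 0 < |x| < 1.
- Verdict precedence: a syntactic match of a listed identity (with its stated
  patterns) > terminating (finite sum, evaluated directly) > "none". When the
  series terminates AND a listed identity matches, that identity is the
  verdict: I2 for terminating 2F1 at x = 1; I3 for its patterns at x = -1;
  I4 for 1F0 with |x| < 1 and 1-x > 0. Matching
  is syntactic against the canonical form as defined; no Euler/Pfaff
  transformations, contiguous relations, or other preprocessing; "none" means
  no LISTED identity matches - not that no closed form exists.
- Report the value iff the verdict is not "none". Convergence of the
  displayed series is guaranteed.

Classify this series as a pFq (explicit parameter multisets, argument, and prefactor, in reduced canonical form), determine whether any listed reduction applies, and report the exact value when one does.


Reduced: x = 1/8, 2F1, upper = {1, 1}, lower = {2}, C = 3/4. Verdict: the I6 logarithm reduction fires (the logarithm: parameters (1,1;2), x = 1/8). Exact value: (-6) * ln(7/8).

First insight: with t_0 = 3/4, striking the common factor k + 1/2 reduces the term (C = 3/4, x = 1/8).
Step ratio: r(k) = (1/8) * (k+1) (k+1) / [(k+2) (k+1)] - rational; roots negated = parameters, x = (1/8), C = 3/4.


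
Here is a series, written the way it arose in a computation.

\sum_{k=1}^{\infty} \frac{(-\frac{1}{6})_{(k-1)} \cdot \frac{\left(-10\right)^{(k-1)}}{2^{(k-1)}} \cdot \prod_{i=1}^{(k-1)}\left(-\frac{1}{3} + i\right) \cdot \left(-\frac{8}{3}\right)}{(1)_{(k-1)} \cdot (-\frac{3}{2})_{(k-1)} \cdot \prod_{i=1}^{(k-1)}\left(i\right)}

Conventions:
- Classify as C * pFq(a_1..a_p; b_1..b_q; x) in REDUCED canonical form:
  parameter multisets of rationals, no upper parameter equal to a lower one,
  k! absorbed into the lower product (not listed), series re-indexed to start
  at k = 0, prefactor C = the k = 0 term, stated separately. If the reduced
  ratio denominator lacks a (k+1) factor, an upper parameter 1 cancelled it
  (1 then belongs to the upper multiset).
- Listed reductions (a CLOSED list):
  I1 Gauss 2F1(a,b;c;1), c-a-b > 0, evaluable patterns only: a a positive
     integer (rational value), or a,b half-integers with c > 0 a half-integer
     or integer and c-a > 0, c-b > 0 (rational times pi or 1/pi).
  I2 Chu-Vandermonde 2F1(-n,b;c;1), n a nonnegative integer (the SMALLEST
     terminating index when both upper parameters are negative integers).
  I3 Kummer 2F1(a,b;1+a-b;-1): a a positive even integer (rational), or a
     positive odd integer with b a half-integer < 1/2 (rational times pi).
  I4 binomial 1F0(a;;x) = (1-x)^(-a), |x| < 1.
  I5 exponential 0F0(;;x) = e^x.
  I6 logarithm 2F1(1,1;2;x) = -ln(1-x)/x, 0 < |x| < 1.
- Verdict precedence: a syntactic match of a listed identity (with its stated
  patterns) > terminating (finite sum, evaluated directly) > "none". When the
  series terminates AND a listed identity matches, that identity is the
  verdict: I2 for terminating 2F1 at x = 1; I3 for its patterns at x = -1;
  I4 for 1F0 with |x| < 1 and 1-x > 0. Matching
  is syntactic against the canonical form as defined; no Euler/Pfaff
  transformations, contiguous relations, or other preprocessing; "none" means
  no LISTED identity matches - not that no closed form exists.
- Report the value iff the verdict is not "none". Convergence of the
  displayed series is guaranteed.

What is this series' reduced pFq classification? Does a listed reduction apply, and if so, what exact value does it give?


x = -5 here; the reduced form reads 2F2, upper {-\frac{1}{6}, \frac{2}{3}}, lower {-\frac{3}{2}, 1}, C = -\frac{8}{3}. Verdict: none (x = -5): each listed identity misses the multisets {-\frac{1}{6}, \frac{2}{3}} ; {-\frac{3}{2}, 1}.

First insight: x = -5 and the two k-th powers (C = -8/3) combine into one argument.
Ratio: r(k) = -5 * (k-\frac{1}{6}) (k+\frac{2}{3}) / [(k-\frac{3}{2}) (k+1) (k+1)] - rational in k, leading ratio -5; with t_0 = -\frac{8}{3}, classification follows.


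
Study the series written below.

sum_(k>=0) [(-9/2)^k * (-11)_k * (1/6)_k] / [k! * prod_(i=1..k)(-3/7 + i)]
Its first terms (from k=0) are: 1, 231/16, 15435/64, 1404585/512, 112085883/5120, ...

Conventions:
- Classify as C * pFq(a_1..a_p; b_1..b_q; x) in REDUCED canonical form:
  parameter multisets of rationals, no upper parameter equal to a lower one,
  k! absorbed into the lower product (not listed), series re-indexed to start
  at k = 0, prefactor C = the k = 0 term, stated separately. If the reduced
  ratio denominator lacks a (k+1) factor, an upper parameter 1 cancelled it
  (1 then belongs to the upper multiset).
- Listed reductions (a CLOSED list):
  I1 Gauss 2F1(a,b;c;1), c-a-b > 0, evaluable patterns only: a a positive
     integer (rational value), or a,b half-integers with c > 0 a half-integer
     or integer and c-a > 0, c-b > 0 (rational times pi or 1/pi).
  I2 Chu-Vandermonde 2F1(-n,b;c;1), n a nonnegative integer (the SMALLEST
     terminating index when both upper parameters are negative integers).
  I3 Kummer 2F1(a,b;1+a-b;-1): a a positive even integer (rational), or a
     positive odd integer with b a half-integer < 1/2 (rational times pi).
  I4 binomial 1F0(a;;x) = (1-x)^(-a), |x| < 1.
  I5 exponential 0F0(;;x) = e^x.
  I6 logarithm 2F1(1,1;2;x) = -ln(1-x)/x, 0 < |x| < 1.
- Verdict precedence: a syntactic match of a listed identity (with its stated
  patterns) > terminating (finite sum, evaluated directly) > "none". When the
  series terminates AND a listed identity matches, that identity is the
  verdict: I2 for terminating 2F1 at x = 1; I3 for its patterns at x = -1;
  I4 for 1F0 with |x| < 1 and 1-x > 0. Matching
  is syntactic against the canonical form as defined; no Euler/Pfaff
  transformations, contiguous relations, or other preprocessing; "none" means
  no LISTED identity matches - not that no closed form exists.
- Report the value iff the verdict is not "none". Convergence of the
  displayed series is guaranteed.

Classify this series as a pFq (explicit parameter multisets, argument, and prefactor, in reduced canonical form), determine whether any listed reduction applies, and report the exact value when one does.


x = -9/2 here; the reduced form reads 2F1, upper {-11, 1/6}, lower {4/7}, C = 1. Verdict: terminating at k = 11: the factor (-11)_k kills every later term; summing the 12 survivors is exact. Exact value: 113848737588807825724349/7015657279324160.

Structural cue: t_0 = 1 here, and the lower running product (C = 1) is a rising factorial.
Ratio: r(k) = (-9/2) * (k-11) (k+1/6) / [(k+4/7) (k+1)] - rational in k. x = (-9/2); t_0 = 1; negate the roots.


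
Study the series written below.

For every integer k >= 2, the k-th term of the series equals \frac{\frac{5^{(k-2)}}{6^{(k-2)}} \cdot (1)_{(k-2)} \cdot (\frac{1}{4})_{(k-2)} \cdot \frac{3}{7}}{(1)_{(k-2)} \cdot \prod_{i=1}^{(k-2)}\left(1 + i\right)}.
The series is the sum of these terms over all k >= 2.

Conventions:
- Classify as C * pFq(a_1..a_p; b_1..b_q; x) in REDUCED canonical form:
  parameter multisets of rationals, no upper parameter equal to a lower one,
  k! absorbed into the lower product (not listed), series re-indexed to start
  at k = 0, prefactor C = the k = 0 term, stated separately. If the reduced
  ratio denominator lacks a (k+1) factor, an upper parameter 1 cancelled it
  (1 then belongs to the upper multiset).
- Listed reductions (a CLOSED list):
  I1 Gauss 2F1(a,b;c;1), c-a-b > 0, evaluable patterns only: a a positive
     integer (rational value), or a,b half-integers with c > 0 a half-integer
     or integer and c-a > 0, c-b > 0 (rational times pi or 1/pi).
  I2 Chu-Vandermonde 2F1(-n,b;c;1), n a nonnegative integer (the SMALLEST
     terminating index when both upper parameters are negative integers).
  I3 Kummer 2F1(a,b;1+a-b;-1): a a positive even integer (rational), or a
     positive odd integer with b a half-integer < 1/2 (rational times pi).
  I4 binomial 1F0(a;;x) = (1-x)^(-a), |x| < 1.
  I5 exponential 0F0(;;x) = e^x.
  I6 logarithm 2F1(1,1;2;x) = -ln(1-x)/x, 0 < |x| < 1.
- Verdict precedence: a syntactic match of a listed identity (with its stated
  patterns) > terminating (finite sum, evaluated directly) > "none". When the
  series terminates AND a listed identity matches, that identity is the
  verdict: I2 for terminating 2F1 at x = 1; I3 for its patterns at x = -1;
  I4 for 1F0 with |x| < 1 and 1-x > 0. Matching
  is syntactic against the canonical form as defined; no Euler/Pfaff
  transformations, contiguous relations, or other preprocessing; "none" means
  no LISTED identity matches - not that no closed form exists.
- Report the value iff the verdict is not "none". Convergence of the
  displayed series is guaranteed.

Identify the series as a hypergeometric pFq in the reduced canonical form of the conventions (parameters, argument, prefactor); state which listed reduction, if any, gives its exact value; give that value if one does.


Reduced: x = \frac{5}{6}, 2F1, upper = {\frac{1}{4}, 1}, lower = {2}, C = \frac{3}{7}. Verdict: no listed reduction: x = \frac{5}{6} and upper {\frac{1}{4}, 1} fail every I1-I6 pattern.

First insight: from the first term \frac{3}{7}: the lower running product (C = 3/7) is a rising factorial.
Adjacent-term ratio: r(k) = \frac{5}{6} * (k+\frac{1}{4}) (k+1) / [(k+2) (k+1)] - rational in k. x = \frac{5}{6}; t_0 = \frac{3}{7}; negate the roots.


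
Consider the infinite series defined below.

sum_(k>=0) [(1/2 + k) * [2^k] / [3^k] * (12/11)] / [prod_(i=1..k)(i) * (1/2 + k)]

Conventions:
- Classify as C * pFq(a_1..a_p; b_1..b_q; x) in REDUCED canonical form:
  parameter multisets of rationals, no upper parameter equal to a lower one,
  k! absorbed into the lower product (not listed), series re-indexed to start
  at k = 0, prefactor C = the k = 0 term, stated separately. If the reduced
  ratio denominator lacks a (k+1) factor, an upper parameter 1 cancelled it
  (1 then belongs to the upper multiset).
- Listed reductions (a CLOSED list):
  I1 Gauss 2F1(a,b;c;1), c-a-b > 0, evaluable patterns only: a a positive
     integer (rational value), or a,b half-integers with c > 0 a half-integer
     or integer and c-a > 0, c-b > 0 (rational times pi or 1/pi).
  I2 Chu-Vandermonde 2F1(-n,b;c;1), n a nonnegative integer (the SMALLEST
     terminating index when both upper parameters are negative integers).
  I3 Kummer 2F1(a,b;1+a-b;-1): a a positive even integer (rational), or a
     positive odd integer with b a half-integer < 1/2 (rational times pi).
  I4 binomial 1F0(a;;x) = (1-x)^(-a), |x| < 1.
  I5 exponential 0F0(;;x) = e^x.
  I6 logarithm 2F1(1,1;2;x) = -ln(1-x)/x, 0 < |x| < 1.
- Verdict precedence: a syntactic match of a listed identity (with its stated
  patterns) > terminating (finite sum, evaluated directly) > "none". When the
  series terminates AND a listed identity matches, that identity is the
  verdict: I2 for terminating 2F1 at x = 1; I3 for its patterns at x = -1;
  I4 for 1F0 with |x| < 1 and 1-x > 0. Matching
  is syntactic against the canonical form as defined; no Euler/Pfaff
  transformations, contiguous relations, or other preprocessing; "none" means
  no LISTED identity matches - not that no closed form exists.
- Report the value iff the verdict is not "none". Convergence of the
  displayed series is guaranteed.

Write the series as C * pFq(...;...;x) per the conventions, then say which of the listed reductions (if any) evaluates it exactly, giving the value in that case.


Prefactor 12/11, argument 2/3: 0F0 with upper {-} over lower {-}. Verdict: the I5 exponential reduction applies (the 0F0 exponential series at x = 2/3). Its exact value is (12/11) * e^(2/3).

The tell: t_0 = 12/11 here, and the two geometric factors (C = 12/11) combine into one argument.
Adjacent-term ratio: r(k) = (2/3) * 1 / [(k+1)] - poly over poly, x = (2/3) from leading terms; C = 12/11 at k = 0.


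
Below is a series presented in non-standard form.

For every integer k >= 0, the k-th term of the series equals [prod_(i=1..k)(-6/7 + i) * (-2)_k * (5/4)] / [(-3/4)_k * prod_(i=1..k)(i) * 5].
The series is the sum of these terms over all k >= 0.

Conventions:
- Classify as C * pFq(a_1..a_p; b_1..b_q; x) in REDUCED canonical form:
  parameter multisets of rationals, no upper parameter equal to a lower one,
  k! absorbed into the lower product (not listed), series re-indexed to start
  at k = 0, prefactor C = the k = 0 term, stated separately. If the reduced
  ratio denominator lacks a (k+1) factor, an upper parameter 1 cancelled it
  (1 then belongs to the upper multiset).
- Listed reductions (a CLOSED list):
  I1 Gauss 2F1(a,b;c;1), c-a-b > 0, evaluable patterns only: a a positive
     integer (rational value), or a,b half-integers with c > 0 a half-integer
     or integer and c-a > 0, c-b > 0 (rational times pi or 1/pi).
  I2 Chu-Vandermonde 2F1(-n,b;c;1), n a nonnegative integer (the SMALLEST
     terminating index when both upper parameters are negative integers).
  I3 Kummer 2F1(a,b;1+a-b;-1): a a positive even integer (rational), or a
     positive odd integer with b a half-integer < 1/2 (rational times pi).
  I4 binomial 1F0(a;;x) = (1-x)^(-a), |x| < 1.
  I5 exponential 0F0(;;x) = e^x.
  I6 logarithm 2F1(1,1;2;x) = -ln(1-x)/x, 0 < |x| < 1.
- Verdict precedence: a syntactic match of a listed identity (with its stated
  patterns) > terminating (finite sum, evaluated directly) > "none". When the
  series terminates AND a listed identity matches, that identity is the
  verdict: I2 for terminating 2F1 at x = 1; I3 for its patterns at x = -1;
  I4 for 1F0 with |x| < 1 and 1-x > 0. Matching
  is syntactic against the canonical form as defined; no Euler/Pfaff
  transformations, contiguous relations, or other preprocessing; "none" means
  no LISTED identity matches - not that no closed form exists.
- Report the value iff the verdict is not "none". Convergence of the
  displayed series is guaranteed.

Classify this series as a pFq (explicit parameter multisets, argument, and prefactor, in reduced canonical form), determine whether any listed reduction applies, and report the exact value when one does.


With C = 1/4: the canonical form is 2F1(-2, 1/7; -3/4; 1). Verdict (x = 1): Chu-Vandermonde (I2) applies (terminating 2F1 at x = 1 with n = 2, b = 1/7, c = -3/4). Value: 25/196.

The tell: from the first term 1/4: the product of the first k integers (C = 1/4) is k!.
Adjacent-term ratio: r(k) = 1 * (k-2) (k+1/7) / [(k-3/4) (k+1)] - rational in k. x = 1; t_0 = 1/4; negate the roots.


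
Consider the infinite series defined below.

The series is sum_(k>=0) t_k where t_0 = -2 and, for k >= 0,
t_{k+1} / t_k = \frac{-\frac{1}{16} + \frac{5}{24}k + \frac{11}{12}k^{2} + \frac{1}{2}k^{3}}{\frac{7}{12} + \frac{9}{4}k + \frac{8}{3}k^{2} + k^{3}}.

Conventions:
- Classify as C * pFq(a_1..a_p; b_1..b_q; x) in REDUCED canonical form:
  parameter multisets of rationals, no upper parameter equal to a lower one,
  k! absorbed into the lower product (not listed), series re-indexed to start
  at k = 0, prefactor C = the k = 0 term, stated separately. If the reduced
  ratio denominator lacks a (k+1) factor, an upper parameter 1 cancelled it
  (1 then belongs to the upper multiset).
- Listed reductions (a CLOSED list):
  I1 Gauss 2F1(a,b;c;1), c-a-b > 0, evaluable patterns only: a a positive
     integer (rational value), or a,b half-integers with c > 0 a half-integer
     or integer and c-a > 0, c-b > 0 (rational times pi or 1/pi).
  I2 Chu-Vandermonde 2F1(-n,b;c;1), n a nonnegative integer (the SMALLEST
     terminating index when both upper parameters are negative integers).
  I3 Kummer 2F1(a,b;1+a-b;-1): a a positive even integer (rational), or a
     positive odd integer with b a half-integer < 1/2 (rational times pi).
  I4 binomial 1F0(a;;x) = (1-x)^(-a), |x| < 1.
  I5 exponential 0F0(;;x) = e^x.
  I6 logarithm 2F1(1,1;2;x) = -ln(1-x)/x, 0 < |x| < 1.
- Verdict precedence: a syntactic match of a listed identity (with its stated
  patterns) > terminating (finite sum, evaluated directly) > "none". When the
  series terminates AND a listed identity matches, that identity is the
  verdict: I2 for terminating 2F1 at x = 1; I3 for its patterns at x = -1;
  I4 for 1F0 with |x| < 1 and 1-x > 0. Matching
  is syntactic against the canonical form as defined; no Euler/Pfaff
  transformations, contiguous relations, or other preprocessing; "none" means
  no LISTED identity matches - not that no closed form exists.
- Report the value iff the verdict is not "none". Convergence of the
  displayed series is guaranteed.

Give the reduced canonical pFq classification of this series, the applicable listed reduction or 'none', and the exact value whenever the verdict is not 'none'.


Prefactor -2, argument \frac{1}{2}: 2F1 with upper {-\frac{1}{6}, \frac{3}{2}} over lower {\frac{7}{6}}. Verdict: none here - no I1-I6 shape fits x = \frac{1}{2} with lower {\frac{7}{6}}.

Key step: t_0 being -2, the ratio is unreduced: k + 1/2 divides both sides (prefactor -2).
Term ratio: r(k) = \frac{1}{2} * (k-\frac{1}{6}) (k+\frac{3}{2}) / [(k+\frac{7}{6}) (k+1)] ; factor over Q: parameters, x = \frac{1}{2}, and C = -2.
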